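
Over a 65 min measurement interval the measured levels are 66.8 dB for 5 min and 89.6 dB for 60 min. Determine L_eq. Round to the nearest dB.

89 dB

Weight each interval's intensity by its duration and average over T = 65 min:
Σ tᵢ·10^(Lᵢ/10) = 5·10^(66.8/10) + 60·10^(89.6/10) = 5.474e+10.
L_eq = 10·log₁₀(5.474e+10/65) = 89.25 dB.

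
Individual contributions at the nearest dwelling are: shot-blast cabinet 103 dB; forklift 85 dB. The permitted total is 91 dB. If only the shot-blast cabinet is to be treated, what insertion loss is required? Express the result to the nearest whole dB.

Fixed contribution from the other source: Σ 10^(L/10) = 10^(85/10) = 3.162e+08 (85.00 dB).
To meet 91 dB overall, the treated shot-blast cabinet may contribute at most 10^(91/10) − 3.162e+08 = 9.427e+08, i.e. 89.74 dB.
So the shot-blast cabinet must be reduced from 103 to 89.74 dB: IL = 13.26 dB.

13 dB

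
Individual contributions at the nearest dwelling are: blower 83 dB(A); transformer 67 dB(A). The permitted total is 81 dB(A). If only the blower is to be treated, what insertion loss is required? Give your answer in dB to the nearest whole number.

Fixed contribution from the other source: Σ 10^(L/10) = 10^(67/10) = 5.012e+06 (67.00 dB(A)).
To meet 81 dB(A) overall, the treated blower may contribute at most 10^(81/10) − 5.012e+06 = 1.209e+08, i.e. 80.82 dB(A).
So the blower must be reduced from 83 to 80.82 dB(A): IL = 2.18 dB.

2 dB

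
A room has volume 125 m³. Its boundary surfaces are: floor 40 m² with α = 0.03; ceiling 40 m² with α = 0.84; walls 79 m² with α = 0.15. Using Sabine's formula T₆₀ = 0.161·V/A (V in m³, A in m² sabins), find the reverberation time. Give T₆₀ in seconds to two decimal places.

Summing Sᵢαᵢ: 40·0.03 + 40·0.84 + 79·0.15 = 46.65 m².
T₆₀ = 0.161 × 125 / 46.65 = 0.431 s.

0.43 s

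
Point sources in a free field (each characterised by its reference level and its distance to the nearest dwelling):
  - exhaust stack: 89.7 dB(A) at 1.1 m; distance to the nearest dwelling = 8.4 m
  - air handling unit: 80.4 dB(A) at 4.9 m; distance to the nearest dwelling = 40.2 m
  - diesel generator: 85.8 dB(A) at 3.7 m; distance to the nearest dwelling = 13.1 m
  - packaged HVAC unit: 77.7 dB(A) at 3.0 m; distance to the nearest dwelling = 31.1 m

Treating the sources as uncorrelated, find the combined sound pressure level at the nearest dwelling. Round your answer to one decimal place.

76.9 dB(A)

First find each source's level at the receiver (point-source: −20·log₁₀(r/r_ref)), then combine on an intensity basis.
exhaust stack: 89.7 − 20·log₁₀(8.4/1.1) = 89.7 − 17.66 = 72.04 dB(A).
air handling unit: 80.4 − 20·log₁₀(40.2/4.9) = 80.4 − 18.28 = 62.12 dB(A).
diesel generator: 85.8 − 20·log₁₀(13.1/3.7) = 85.8 − 10.98 = 74.82 dB(A).
packaged HVAC unit: 77.7 − 20·log₁₀(31.1/3.0) = 77.7 − 20.31 = 57.39 dB(A).
Σ 10^(L/10) = 4.851e+07 → L_total = 10·log₁₀(4.851e+07) = 76.86 dB(A).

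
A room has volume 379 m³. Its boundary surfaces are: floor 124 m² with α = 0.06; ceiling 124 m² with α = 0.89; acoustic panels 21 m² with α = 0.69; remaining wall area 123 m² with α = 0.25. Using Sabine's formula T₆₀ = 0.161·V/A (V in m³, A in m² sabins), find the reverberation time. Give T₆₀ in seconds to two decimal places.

0.37 s

Total absorption A = 124·0.06 + 124·0.89 + 21·0.69 + 123·0.25 = 163.04 m² sabins.
T₆₀ = 0.161·V/A = 0.161·379/163.04 = 0.374 s.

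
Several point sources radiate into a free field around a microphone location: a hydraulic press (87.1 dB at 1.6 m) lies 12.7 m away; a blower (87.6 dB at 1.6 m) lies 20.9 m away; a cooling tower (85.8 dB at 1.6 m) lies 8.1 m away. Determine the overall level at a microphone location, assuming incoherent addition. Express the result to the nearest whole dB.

First find each source's level at the receiver (point-source: −20·log₁₀(r/r_ref)), then combine on an intensity basis.
hydraulic press: 87.1 − 20·log₁₀(12.7/1.6) = 87.1 − 17.99 = 69.11 dB.
blower: 87.6 − 20·log₁₀(20.9/1.6) = 87.6 − 22.32 = 65.28 dB.
cooling tower: 85.8 − 20·log₁₀(8.1/1.6) = 85.8 − 14.09 = 71.71 dB.
Σ 10^(L/10) = 2.635e+07 → L_total = 10·log₁₀(2.635e+07) = 74.21 dB.

74 dB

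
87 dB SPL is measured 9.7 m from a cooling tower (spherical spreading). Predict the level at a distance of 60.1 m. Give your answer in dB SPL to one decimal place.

Spherical spreading from a point source gives a 20·log₁₀(r₂/r₁) drop.
L₂ = 87 − 20·log₁₀(60.1/9.7) = 87 − 15.842 = 71.16 dB SPL.

71.2 dB SPL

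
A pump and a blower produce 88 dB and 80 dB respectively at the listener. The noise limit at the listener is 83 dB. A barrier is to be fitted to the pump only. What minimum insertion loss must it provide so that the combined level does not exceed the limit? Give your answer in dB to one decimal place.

Everything except the pump sums to 10^(80/10) = 1.000e+08 in linear terms, 80.00 dB.
The limit corresponds to 10^(83/10) = 1.995e+08; subtracting the fixed part leaves 9.953e+07 for the pump, i.e. 79.98 dB.
So the pump must be reduced from 88 to 79.98 dB: IL = 8.02 dB.

8.0 dB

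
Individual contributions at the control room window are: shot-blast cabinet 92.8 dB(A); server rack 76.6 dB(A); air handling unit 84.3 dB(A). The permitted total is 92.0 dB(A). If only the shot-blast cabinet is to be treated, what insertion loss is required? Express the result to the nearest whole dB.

Fixed contribution from the other sources: Σ 10^(L/10) = 10^(76.6/10) + 10^(84.3/10) = 3.149e+08 (84.98 dB(A)).
To meet 92.0 dB(A) overall, the treated shot-blast cabinet may contribute at most 10^(92.0/10) − 3.149e+08 = 1.270e+09, i.e. 91.04 dB(A).
So the shot-blast cabinet must be reduced from 92.8 to 91.04 dB(A): IL = 1.76 dB.

2 dB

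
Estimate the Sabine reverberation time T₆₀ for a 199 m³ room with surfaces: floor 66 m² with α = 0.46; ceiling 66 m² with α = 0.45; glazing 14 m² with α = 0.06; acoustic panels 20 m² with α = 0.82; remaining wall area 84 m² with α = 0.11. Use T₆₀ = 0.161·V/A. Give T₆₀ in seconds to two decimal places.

Total absorption A = 66·0.46 + 66·0.45 + 14·0.06 + 20·0.82 + 84·0.11 = 86.54 m² sabins.
T₆₀ = 0.161·V/A = 0.161·199/86.54 = 0.370 s.

0.37 s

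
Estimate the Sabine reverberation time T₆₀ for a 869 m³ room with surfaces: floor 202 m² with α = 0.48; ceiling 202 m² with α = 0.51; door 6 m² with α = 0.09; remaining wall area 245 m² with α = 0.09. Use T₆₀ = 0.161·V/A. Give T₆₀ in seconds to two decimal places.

0.63 s

Summing Sᵢαᵢ: 202·0.48 + 202·0.51 + 6·0.09 + 245·0.09 = 222.57 m².
T₆₀ = 0.161 × 869 / 222.57 = 0.629 s.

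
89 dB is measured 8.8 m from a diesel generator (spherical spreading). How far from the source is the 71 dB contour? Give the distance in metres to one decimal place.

69.9 m

Point-source spreading drops the level by 20·log₁₀(r₂/r₁); inverting, r₂/r₁ = 10^(ΔL/20).
r₂ = 8.8·10^((89−71)/20) = 8.8·10^(18.0/20) = 69.90 m.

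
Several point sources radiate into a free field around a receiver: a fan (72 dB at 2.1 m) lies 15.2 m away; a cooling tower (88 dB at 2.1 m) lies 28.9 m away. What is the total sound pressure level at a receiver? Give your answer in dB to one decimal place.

First find each source's level at the receiver (point-source: −20·log₁₀(r/r_ref)), then combine on an intensity basis.
fan: 72 − 20·log₁₀(15.2/2.1) = 72 − 17.19 = 54.81 dB.
cooling tower: 88 − 20·log₁₀(28.9/2.1) = 88 − 22.77 = 65.23 dB.
Σ 10^(L/10) = 3.634e+06 → L_total = 10·log₁₀(3.634e+06) = 65.60 dB.

65.6 dB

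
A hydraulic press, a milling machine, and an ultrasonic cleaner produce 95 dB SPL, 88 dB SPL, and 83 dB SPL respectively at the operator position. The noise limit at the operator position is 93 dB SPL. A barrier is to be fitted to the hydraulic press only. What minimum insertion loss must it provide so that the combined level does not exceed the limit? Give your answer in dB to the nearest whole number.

4 dB

Fixed contribution from the other sources: Σ 10^(L/10) = 10^(88/10) + 10^(83/10) = 8.305e+08 (89.19 dB SPL).
The limit corresponds to 10^(93/10) = 1.995e+09; subtracting the fixed part leaves 1.165e+09 for the hydraulic press, i.e. 90.66 dB SPL.
So the hydraulic press must be reduced from 95 to 90.66 dB SPL: IL = 4.34 dB.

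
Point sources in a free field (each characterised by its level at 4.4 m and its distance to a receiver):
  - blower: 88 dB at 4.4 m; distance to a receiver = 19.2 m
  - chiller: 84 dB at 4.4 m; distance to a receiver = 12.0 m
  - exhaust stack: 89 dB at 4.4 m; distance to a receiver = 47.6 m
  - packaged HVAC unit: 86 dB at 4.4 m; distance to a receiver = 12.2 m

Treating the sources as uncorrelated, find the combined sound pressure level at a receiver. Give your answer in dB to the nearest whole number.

Propagate each source to the receiver with L = L_ref − 20·log₁₀(r/r_ref), then add intensities.
blower: 88 − 20·log₁₀(19.2/4.4) = 88 − 12.80 = 75.20 dB.
chiller: 84 − 20·log₁₀(12.0/4.4) = 84 − 8.71 = 75.29 dB.
exhaust stack: 89 − 20·log₁₀(47.6/4.4) = 89 − 20.68 = 68.32 dB.
packaged HVAC unit: 86 − 20·log₁₀(12.2/4.4) = 86 − 8.86 = 77.14 dB.
Σ 10^(L/10) = 1.255e+08 → L_total = 10·log₁₀(1.255e+08) = 80.99 dB.

81 dB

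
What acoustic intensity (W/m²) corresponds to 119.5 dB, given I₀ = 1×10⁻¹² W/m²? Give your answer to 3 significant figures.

0.891 W/m²

I/I₀ = 10^(119.5/10) = 8.913e+11, so I = 8.913e+11 × 10⁻¹² W/m².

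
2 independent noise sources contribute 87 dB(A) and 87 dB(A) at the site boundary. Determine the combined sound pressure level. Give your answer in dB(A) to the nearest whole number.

90 dB(A)

Incoherent sources combine by intensity addition: L_total = 10·log₁₀(Σ 10^(L_i/10)).
Σ 10^(L/10) = 10^(87/10) + 10^(87/10) = 1.002e+09.
L_total = 10·log₁₀(1.002e+09) = 90.01 dB(A).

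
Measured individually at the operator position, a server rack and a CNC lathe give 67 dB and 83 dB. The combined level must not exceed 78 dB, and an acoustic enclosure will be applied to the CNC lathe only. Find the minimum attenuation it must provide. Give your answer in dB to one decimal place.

Fixed contribution from the other source: Σ 10^(L/10) = 10^(67/10) = 5.012e+06 (67.00 dB).
To meet 78 dB overall, the treated CNC lathe may contribute at most 10^(78/10) − 5.012e+06 = 5.808e+07, i.e. 77.64 dB.
So the CNC lathe must be reduced from 83 to 77.64 dB: IL = 5.36 dB.

5.4 dB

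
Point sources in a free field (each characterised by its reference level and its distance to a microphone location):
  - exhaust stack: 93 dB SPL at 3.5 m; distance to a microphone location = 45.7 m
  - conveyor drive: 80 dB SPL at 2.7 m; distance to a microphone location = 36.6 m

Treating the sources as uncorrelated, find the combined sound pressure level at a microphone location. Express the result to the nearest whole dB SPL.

Propagate each source to the receiver with L = L_ref − 20·log₁₀(r/r_ref), then add intensities.
exhaust stack: 93 − 20·log₁₀(45.7/3.5) = 93 − 22.32 = 70.68 dB SPL.
conveyor drive: 80 − 20·log₁₀(36.6/2.7) = 80 − 22.64 = 57.36 dB SPL.
Σ 10^(L/10) = 1.225e+07 → L_total = 10·log₁₀(1.225e+07) = 70.88 dB SPL.

71 dB SPL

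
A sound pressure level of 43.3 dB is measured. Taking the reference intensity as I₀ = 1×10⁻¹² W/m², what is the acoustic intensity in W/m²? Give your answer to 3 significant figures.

2.14e-08 W/m²

I/I₀ = 10^(43.3/10) = 2.138e+04, so I = 2.138e+04 × 10⁻¹² W/m².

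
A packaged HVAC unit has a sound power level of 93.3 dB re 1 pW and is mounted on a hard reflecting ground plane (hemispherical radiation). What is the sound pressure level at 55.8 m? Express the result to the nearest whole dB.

The power spreads over a hemisphere of area 2π·r², so L_p = L_w − 10·log₁₀(2π·r²).
2π·r² = 1.956e+04 m², 10·log₁₀ of that is 42.914 dB.
L_p = 93.3 − 42.914 = 50.39 dB.

50 dB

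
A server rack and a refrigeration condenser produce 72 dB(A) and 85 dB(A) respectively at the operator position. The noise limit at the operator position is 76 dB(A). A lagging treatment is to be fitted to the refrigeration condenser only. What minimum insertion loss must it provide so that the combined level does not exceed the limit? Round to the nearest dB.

11 dB

Fixed contribution from the other source: Σ 10^(L/10) = 10^(72/10) = 1.585e+07 (72.00 dB(A)).
The limit corresponds to 10^(76/10) = 3.981e+07; subtracting the fixed part leaves 2.396e+07 for the refrigeration condenser, i.e. 73.80 dB(A).
So the refrigeration condenser must be reduced from 85 to 73.80 dB(A): IL = 11.20 dB.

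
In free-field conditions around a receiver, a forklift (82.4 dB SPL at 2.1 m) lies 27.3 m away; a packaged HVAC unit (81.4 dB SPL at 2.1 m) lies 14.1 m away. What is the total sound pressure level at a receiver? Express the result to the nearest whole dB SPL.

66 dB SPL

First find each source's level at the receiver (point-source: −20·log₁₀(r/r_ref)), then combine on an intensity basis.
forklift: 82.4 − 20·log₁₀(27.3/2.1) = 82.4 − 22.28 = 60.12 dB SPL.
packaged HVAC unit: 81.4 − 20·log₁₀(14.1/2.1) = 81.4 − 16.54 = 64.86 dB SPL.
Σ 10^(L/10) = 4.090e+06 → L_total = 10·log₁₀(4.090e+06) = 66.12 dB SPL.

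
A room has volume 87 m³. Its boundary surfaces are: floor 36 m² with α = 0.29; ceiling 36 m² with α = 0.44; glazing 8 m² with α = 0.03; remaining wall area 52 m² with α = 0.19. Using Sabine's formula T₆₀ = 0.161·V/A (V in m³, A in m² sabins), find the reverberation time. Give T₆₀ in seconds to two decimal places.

Summing Sᵢαᵢ: 36·0.29 + 36·0.44 + 8·0.03 + 52·0.19 = 36.40 m².
T₆₀ = 0.161 × 87 / 36.40 = 0.385 s.

0.38 s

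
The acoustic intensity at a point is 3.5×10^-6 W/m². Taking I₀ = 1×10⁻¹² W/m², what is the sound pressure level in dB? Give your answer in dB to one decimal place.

65.4 dB

L = 10·log₁₀(I/I₀) = 10·log₁₀(3.5×10^-6/10⁻¹²) = 10·log₁₀(3.5×10^6).
L = 10·(0.5441 + 6) = 65.44 dB.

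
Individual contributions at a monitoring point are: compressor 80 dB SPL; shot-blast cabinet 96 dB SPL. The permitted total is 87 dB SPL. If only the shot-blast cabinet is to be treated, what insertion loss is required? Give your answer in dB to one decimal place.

Everything except the shot-blast cabinet sums to 10^(80/10) = 1.000e+08 in linear terms, 80.00 dB SPL.
To meet 87 dB SPL overall, the treated shot-blast cabinet may contribute at most 10^(87/10) − 1.000e+08 = 4.012e+08, i.e. 86.03 dB SPL.
Required insertion loss = 96 − 86.03 = 9.97 dB.

10.0 dB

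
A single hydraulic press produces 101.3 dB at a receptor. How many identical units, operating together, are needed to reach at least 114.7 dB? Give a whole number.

22

Need L₁ + 10·log₁₀ N ≥ 114.7, i.e. log₁₀ N ≥ 1.34.
N ≥ 10^(13.4/10) = 21.878, so N = 22.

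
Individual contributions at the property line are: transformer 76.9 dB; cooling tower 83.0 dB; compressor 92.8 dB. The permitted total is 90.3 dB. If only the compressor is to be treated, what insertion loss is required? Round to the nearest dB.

4 dB

Fixed contribution from the other sources: Σ 10^(L/10) = 10^(76.9/10) + 10^(83.0/10) = 2.485e+08 (83.95 dB).
To meet 90.3 dB overall, the treated compressor may contribute at most 10^(90.3/10) − 2.485e+08 = 8.230e+08, i.e. 89.15 dB.
Required insertion loss = 92.8 − 89.15 = 3.65 dB.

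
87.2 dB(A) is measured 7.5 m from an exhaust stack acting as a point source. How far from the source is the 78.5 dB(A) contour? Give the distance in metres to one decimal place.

For a point source L₁ − L₂ = 20·log₁₀(r₂/r₁), so r₂ = r₁·10^((L₁−L₂)/20).
r₂ = 7.5·10^((87.2−78.5)/20) = 7.5·10^(8.7/20) = 20.42 m.

20.4 m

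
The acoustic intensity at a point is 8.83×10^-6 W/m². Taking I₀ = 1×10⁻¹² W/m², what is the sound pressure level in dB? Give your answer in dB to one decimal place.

69.5 dB

Dividing by I₀ shifts the exponent by 12: I/I₀ = 8.83×10^6.
L = 10·(0.9460 + 6) = 69.46 dB.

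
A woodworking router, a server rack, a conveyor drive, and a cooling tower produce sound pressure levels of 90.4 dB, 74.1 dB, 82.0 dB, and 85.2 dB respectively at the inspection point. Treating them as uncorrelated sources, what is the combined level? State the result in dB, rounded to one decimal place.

92.1 dB

For uncorrelated sources the intensities add, so convert each level to linear form, sum, and take 10·log₁₀ of the total.
Σ 10^(L/10) = 10^(90.4/10) + 10^(74.1/10) + 10^(82.0/10) + 10^(85.2/10) = 1.612e+09.
L_total = 10·log₁₀(1.612e+09) = 92.07 dB.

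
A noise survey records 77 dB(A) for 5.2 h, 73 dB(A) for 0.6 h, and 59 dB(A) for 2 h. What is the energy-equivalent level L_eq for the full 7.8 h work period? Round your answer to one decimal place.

75.5 dB(A)

L_eq = 10·log₁₀[(1/T)·Σ tᵢ·10^(Lᵢ/10)] with T = 7.8 h.
Σ tᵢ·10^(Lᵢ/10) = 5.2·10^(77/10) + 0.6·10^(73/10) + 2·10^(59/10) = 2.742e+08.
L_eq = 10·log₁₀(2.742e+08/7.8) = 75.46 dB(A).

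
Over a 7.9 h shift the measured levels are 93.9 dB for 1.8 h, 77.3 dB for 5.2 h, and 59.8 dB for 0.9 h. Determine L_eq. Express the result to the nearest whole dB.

88 dB

The energy average is taken in the linear domain: L_eq = 10·log₁₀[(Σ tᵢ·10^(Lᵢ/10))/T], T = 7.9 h.
Σ tᵢ·10^(Lᵢ/10) = 1.8·10^(93.9/10) + 5.2·10^(77.3/10) + 0.9·10^(59.8/10) = 4.699e+09.
L_eq = 10·log₁₀(4.699e+09/7.9) = 87.74 dB.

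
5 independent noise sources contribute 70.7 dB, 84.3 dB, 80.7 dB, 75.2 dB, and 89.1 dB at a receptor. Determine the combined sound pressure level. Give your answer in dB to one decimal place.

Incoherent sources combine by intensity addition: L_total = 10·log₁₀(Σ 10^(L_i/10)).
Σ 10^(L/10) = 10^(70.7/10) + 10^(84.3/10) + 10^(80.7/10) + 10^(75.2/10) + 10^(89.1/10) = 1.244e+09.
L_total = 10·log₁₀(1.244e+09) = 90.95 dB.

90.9 dB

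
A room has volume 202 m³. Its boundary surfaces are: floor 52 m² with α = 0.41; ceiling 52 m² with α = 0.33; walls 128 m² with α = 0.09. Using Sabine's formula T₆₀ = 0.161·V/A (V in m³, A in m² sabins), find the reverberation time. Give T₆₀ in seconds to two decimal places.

0.65 s

A = Σ Sᵢαᵢ = 52·0.41 + 52·0.33 + 128·0.09 = 50.00 m².
T₆₀ = 0.161·V/A = 0.161·202/50.00 = 0.650 s.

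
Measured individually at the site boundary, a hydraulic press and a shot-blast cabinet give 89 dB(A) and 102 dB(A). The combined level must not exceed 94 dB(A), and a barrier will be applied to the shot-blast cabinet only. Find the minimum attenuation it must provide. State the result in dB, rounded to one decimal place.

9.7 dB

Everything except the shot-blast cabinet sums to 10^(89/10) = 7.943e+08 in linear terms, 89.00 dB(A).
The limit corresponds to 10^(94/10) = 2.512e+09; subtracting the fixed part leaves 1.718e+09 for the shot-blast cabinet, i.e. 92.35 dB(A).
So the shot-blast cabinet must be reduced from 102 to 92.35 dB(A): IL = 9.65 dB.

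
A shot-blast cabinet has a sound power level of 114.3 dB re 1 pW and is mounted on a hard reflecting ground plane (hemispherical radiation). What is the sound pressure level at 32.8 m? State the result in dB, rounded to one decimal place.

76.0 dB

The power spreads over a hemisphere of area 2π·r², so L_p = L_w − 10·log₁₀(2π·r²).
2π·r² = 6760 m², 10·log₁₀ of that is 38.299 dB.
L_p = 114.3 − 38.299 = 76.00 dB.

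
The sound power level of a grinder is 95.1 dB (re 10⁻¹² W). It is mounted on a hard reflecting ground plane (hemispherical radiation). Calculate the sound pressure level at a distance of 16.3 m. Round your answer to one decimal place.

62.9 dB

Free-field hemispherical radiation: L_p = L_w − 10·log₁₀(2π·r²), r = 16.3 m.
2π·r² = 1669 m², 10·log₁₀ of that is 32.226 dB.
L_p = 95.1 − 32.226 = 62.87 dB.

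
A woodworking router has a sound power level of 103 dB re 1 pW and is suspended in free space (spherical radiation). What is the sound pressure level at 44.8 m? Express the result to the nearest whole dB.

Free-field spherical radiation: L_p = L_w − 10·log₁₀(4π·r²), r = 44.8 m.
4π·r² = 2.522e+04 m², 10·log₁₀ of that is 44.018 dB.
L_p = 103 − 44.018 = 58.98 dB.

59 dB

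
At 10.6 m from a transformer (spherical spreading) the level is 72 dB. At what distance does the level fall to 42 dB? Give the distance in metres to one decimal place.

335.2 m

The 30.0 dB drop corresponds to a distance ratio of 10^(30.0/20) for a point source.
r₂ = 10.6·10^((72−42)/20) = 10.6·10^(30.0/20) = 335.20 m.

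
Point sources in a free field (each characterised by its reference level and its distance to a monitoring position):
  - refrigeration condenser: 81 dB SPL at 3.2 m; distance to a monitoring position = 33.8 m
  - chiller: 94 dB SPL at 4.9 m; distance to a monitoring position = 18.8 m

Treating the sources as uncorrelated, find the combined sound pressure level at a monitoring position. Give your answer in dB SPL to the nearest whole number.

82 dB SPL

First find each source's level at the receiver (point-source: −20·log₁₀(r/r_ref)), then combine on an intensity basis.
refrigeration condenser: 81 − 20·log₁₀(33.8/3.2) = 81 − 20.48 = 60.52 dB SPL.
chiller: 94 − 20·log₁₀(18.8/4.9) = 94 − 11.68 = 82.32 dB SPL.
Σ 10^(L/10) = 1.718e+08 → L_total = 10·log₁₀(1.718e+08) = 82.35 dB SPL.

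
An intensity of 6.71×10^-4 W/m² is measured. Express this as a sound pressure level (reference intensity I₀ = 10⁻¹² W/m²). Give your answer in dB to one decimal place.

L = 10·log₁₀(I/I₀) = 10·log₁₀(6.71×10^-4/10⁻¹²) = 10·log₁₀(6.71×10^8).
L = 10·(0.8267 + 8) = 88.27 dB.

88.3 dB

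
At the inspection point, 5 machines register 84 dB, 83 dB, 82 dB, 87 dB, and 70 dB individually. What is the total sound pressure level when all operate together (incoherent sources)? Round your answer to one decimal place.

For uncorrelated sources the intensities add, so convert each level to linear form, sum, and take 10·log₁₀ of the total.
Σ 10^(L/10) = 10^(84/10) + 10^(83/10) + 10^(82/10) + 10^(87/10) + 10^(70/10) = 1.120e+09.
L_total = 10·log₁₀(1.120e+09) = 90.49 dB.

90.5 dB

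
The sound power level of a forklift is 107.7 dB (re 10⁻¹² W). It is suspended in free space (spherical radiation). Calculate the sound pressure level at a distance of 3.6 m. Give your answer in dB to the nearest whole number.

Free-field spherical radiation: L_p = L_w − 10·log₁₀(4π·r²), r = 3.6 m.
4π·r² = 162.9 m², 10·log₁₀ of that is 22.118 dB.
L_p = 107.7 − 22.118 = 85.58 dB.

86 dB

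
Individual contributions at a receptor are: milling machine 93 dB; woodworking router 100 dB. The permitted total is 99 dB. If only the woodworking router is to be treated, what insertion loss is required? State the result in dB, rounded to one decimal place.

Fixed contribution from the other source: Σ 10^(L/10) = 10^(93/10) = 1.995e+09 (93.00 dB).
To meet 99 dB overall, the treated woodworking router may contribute at most 10^(99/10) − 1.995e+09 = 5.948e+09, i.e. 97.74 dB.
Required insertion loss = 100 − 97.74 = 2.26 dB.

2.3 dB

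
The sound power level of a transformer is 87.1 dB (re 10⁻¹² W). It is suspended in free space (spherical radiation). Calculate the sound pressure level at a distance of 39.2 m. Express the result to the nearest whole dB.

Free-field spherical radiation: L_p = L_w − 10·log₁₀(4π·r²), r = 39.2 m.
4π·r² = 1.931e+04 m², 10·log₁₀ of that is 42.858 dB.
L_p = 87.1 − 42.858 = 44.24 dB.

44 dB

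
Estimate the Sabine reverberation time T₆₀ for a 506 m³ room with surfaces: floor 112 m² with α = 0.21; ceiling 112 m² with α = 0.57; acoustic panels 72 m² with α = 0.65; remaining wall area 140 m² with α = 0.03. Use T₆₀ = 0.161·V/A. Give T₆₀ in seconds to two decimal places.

A = Σ Sᵢαᵢ = 112·0.21 + 112·0.57 + 72·0.65 + 140·0.03 = 138.36 m².
T₆₀ = 0.161 × 506 / 138.36 = 0.589 s.

0.59 s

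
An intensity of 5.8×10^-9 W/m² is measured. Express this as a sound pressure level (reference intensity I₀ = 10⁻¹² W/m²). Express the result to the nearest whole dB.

I/I₀ = 5.8×10^-9/10⁻¹² = 5.8×10^3, and L = 10·log₁₀(I/I₀).
L = 10·(0.7634 + 3) = 37.63 dB.

38 dB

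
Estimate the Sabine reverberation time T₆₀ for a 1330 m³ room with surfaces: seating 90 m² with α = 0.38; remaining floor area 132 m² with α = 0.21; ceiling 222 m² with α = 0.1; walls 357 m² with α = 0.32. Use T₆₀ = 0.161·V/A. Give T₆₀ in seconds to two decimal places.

1.08 s

A = Σ Sᵢαᵢ = 90·0.38 + 132·0.21 + 222·0.1 + 357·0.32 = 198.36 m².
T₆₀ = 0.161·V/A = 0.161·1330/198.36 = 1.080 s.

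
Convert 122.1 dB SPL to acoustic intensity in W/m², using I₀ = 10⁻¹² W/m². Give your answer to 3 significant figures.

1.62 W/m²

L = 10·log₁₀(I/I₀) ⇒ I = I₀·10^(L/10) = 10⁻¹² × 10^12.21.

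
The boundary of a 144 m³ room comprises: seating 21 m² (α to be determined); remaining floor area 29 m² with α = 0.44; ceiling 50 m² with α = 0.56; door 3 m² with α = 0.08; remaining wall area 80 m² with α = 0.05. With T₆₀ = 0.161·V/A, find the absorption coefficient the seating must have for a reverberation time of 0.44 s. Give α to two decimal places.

0.37

From T₆₀ = 0.161·V/A, the target T₆₀ = 0.44 s needs A = 0.161·144/0.44 = 52.69 m².
Absorption from the other surfaces = 29·0.44 + 50·0.56 + 3·0.08 + 80·0.05 = 45.00 m², so the seating must supply 7.69 m² over 21 m².
α = 7.69/21 = 0.366.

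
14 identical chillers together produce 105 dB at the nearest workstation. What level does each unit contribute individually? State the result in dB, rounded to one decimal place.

93.5 dB

For N identical incoherent sources L_total = L₁ + 10·log₁₀ N, so L₁ = 105 − 10·log₁₀(14) = 105 − 11.461.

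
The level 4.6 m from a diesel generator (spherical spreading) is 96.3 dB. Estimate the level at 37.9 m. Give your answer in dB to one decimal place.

78.0 dB

Point-source attenuation: ΔL = 20·log₁₀(r₂/r₁) = 20·log₁₀(37.9/4.6) = 18.318 dB.
L₂ = 96.3 − 20·log₁₀(37.9/4.6) = 96.3 − 18.318 = 77.98 dB.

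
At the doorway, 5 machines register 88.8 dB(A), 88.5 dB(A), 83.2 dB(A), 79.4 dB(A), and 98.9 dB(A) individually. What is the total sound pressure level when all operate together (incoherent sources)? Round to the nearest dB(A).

Incoherent sources combine by intensity addition: L_total = 10·log₁₀(Σ 10^(L_i/10)).
Σ 10^(L/10) = 10^(88.8/10) + 10^(88.5/10) + 10^(83.2/10) + 10^(79.4/10) + 10^(98.9/10) = 9.525e+09.
L_total = 10·log₁₀(9.525e+09) = 99.79 dB(A).

100 dB(A)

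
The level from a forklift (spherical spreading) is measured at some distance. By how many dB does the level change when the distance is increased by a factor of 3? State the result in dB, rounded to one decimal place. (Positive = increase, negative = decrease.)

-9.5 dB

With spherical spreading the level changes by −20·log₁₀(r₂/r₁).
ΔL = −20·log₁₀(3) = -9.54 dB.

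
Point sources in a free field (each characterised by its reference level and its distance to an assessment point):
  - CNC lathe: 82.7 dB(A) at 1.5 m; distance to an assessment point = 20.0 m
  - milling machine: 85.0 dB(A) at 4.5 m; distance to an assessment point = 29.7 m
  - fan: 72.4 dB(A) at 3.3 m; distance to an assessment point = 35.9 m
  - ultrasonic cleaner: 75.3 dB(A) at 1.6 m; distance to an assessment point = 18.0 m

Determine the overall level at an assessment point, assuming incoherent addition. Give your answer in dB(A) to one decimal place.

69.4 dB(A)

Apply inverse-square spreading to bring every level to the receiver, then sum 10^(L/10).
CNC lathe: 82.7 − 20·log₁₀(20.0/1.5) = 82.7 − 22.50 = 60.20 dB(A).
milling machine: 85.0 − 20·log₁₀(29.7/4.5) = 85.0 − 16.39 = 68.61 dB(A).
fan: 72.4 − 20·log₁₀(35.9/3.3) = 72.4 − 20.73 = 51.67 dB(A).
ultrasonic cleaner: 75.3 − 20·log₁₀(18.0/1.6) = 75.3 − 21.02 = 54.28 dB(A).
Σ 10^(L/10) = 8.722e+06 → L_total = 10·log₁₀(8.722e+06) = 69.41 dB(A).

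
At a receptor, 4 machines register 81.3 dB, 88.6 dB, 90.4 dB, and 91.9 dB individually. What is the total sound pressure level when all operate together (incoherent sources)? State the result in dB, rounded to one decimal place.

95.4 dB

Incoherent sources combine by intensity addition: L_total = 10·log₁₀(Σ 10^(L_i/10)).
Σ 10^(L/10) = 10^(81.3/10) + 10^(88.6/10) + 10^(90.4/10) + 10^(91.9/10) = 3.505e+09.
L_total = 10·log₁₀(3.505e+09) = 95.45 dB.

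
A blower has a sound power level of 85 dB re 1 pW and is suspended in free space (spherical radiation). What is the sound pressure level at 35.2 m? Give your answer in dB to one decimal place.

The power spreads over a sphere of area 4π·r², so L_p = L_w − 10·log₁₀(4π·r²).
4π·r² = 1.557e+04 m², 10·log₁₀ of that is 41.923 dB.
L_p = 85 − 41.923 = 43.08 dB.

43.1 dB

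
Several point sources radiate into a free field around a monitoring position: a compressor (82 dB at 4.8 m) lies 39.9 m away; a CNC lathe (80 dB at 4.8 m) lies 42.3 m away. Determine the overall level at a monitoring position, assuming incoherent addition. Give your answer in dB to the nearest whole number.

66 dB

Propagate each source to the receiver with L = L_ref − 20·log₁₀(r/r_ref), then add intensities.
compressor: 82 − 20·log₁₀(39.9/4.8) = 82 − 18.39 = 63.61 dB.
CNC lathe: 80 − 20·log₁₀(42.3/4.8) = 80 − 18.90 = 61.10 dB.
Σ 10^(L/10) = 3.581e+06 → L_total = 10·log₁₀(3.581e+06) = 65.54 dB.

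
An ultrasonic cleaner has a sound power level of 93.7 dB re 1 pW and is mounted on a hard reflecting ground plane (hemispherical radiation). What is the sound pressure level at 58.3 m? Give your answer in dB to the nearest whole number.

50 dB

L_p = L_w − 10·log₁₀(2π·r²) with r = 58.3 m.
2π·r² = 2.136e+04 m², 10·log₁₀ of that is 43.295 dB.
L_p = 93.7 − 43.295 = 50.40 dB.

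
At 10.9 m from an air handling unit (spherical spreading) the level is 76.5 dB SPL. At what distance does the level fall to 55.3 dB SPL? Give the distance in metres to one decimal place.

For a point source L₁ − L₂ = 20·log₁₀(r₂/r₁), so r₂ = r₁·10^((L₁−L₂)/20).
r₂ = 10.9·10^((76.5−55.3)/20) = 10.9·10^(21.2/20) = 125.15 m.

125.1 m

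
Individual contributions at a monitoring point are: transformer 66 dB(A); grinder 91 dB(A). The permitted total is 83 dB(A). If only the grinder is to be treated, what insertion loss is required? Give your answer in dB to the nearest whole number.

The untreated sources together contribute 10^(66/10) = 3.981e+06, i.e. 66.00 dB(A).
The limit corresponds to 10^(83/10) = 1.995e+08; subtracting the fixed part leaves 1.955e+08 for the grinder, i.e. 82.91 dB(A).
So the grinder must be reduced from 91 to 82.91 dB(A): IL = 8.09 dB.

8 dB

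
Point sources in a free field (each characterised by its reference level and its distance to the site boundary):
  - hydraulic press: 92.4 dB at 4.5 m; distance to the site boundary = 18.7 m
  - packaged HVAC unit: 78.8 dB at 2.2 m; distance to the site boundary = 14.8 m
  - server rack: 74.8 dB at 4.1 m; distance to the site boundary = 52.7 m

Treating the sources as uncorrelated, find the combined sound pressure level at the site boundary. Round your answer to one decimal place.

First find each source's level at the receiver (point-source: −20·log₁₀(r/r_ref)), then combine on an intensity basis.
hydraulic press: 92.4 − 20·log₁₀(18.7/4.5) = 92.4 − 12.37 = 80.03 dB.
packaged HVAC unit: 78.8 − 20·log₁₀(14.8/2.2) = 78.8 − 16.56 = 62.24 dB.
server rack: 74.8 − 20·log₁₀(52.7/4.1) = 74.8 − 22.18 = 52.62 dB.
Σ 10^(L/10) = 1.025e+08 → L_total = 10·log₁₀(1.025e+08) = 80.11 dB.

80.1 dB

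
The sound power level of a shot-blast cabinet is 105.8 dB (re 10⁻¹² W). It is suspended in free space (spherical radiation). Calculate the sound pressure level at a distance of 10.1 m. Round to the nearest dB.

75 dB

The power spreads over a sphere of area 4π·r², so L_p = L_w − 10·log₁₀(4π·r²).
4π·r² = 1282 m², 10·log₁₀ of that is 31.079 dB.
L_p = 105.8 − 31.079 = 74.72 dB.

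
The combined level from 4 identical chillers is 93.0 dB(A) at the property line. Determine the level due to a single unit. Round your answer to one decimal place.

87.0 dB(A)

Dividing the total intensity by 4 lowers the level by 10·log₁₀ 4 = 6.021 dB: L₁ = 93.0 − 6.021.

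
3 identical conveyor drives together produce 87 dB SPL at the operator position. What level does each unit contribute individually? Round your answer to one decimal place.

82.2 dB SPL

3 equal contributions raise the level by 10·log₁₀ 3 = 4.771 dB, so each unit alone gives 87 − 4.771.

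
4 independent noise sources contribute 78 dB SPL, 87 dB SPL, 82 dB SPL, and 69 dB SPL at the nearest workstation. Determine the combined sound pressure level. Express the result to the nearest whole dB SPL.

89 dB SPL

For uncorrelated sources the intensities add, so convert each level to linear form, sum, and take 10·log₁₀ of the total.
Σ 10^(L/10) = 10^(78/10) + 10^(87/10) + 10^(82/10) + 10^(69/10) = 7.307e+08.
L_total = 10·log₁₀(7.307e+08) = 88.64 dB SPL.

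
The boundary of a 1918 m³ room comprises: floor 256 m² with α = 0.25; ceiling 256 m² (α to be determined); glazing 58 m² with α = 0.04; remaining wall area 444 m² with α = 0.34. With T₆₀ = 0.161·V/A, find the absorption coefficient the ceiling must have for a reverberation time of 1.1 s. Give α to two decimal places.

From T₆₀ = 0.161·V/A, the target T₆₀ = 1.1 s needs A = 0.161·1918/1.1 = 280.73 m².
Absorption from the other surfaces = 256·0.25 + 58·0.04 + 444·0.34 = 217.28 m², so the ceiling must supply 63.45 m² over 256 m².
α = 63.45/256 = 0.248.

0.25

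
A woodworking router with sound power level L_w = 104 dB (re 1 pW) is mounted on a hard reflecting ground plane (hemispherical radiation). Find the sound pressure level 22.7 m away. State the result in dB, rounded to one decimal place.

L_p = L_w − 10·log₁₀(2π·r²) with r = 22.7 m.
2π·r² = 3238 m², 10·log₁₀ of that is 35.102 dB.
L_p = 104 − 35.102 = 68.90 dB.

68.9 dB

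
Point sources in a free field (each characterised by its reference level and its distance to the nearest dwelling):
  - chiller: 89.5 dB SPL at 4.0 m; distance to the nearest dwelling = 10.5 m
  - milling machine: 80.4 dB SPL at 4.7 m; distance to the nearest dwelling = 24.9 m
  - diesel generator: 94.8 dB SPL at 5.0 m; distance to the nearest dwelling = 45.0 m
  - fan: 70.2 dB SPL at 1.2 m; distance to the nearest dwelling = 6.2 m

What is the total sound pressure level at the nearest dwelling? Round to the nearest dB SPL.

82 dB SPL

Propagate each source to the receiver with L = L_ref − 20·log₁₀(r/r_ref), then add intensities.
chiller: 89.5 − 20·log₁₀(10.5/4.0) = 89.5 − 8.38 = 81.12 dB SPL.
milling machine: 80.4 − 20·log₁₀(24.9/4.7) = 80.4 − 14.48 = 65.92 dB SPL.
diesel generator: 94.8 − 20·log₁₀(45.0/5.0) = 94.8 − 19.08 = 75.72 dB SPL.
fan: 70.2 − 20·log₁₀(6.2/1.2) = 70.2 − 14.26 = 55.94 dB SPL.
Σ 10^(L/10) = 1.709e+08 → L_total = 10·log₁₀(1.709e+08) = 82.33 dB SPL.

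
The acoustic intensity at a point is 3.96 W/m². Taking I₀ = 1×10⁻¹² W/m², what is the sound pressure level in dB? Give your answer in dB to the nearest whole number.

126 dB

L = 10·log₁₀(I/I₀) = 10·log₁₀(3.96/10⁻¹²) = 10·log₁₀(3.96×10^12).
L = 10·(0.5977 + 12) = 125.98 dB.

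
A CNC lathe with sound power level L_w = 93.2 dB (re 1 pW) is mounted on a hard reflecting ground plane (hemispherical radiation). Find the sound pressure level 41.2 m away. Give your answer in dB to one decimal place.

The power spreads over a hemisphere of area 2π·r², so L_p = L_w − 10·log₁₀(2π·r²).
2π·r² = 1.067e+04 m², 10·log₁₀ of that is 40.280 dB.
L_p = 93.2 − 40.280 = 52.92 dB.

52.9 dB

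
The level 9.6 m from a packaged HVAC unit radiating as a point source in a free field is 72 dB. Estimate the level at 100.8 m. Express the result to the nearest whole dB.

52 dB

For a point source, L₂ = L₁ − 20·log₁₀(r₂/r₁).
L₂ = 72 − 20·log₁₀(100.8/9.6) = 72 − 20.424 = 51.58 dB.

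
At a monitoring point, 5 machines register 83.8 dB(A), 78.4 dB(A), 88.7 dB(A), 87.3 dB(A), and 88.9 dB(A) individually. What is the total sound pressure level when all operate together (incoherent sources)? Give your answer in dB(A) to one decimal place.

Incoherent sources combine by intensity addition: L_total = 10·log₁₀(Σ 10^(L_i/10)).
Σ 10^(L/10) = 10^(83.8/10) + 10^(78.4/10) + 10^(88.7/10) + 10^(87.3/10) + 10^(88.9/10) = 2.364e+09.
L_total = 10·log₁₀(2.364e+09) = 93.74 dB(A).

93.7 dB(A)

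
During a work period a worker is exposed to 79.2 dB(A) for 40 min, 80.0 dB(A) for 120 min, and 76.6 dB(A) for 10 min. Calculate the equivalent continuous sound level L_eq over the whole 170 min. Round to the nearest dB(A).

80 dB(A)

The energy average is taken in the linear domain: L_eq = 10·log₁₀[(Σ tᵢ·10^(Lᵢ/10))/T], T = 170 min.
Σ tᵢ·10^(Lᵢ/10) = 40·10^(79.2/10) + 120·10^(80.0/10) + 10·10^(76.6/10) = 1.578e+10.
L_eq = 10·log₁₀(1.578e+10/170) = 79.68 dB(A).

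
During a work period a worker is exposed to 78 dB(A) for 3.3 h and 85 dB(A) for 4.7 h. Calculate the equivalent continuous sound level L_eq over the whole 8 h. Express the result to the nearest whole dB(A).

83 dB(A)

Weight each interval's intensity by its duration and average over T = 8 h:
Σ tᵢ·10^(Lᵢ/10) = 3.3·10^(78/10) + 4.7·10^(85/10) = 1.694e+09.
L_eq = 10·log₁₀(1.694e+09/8) = 83.26 dB(A).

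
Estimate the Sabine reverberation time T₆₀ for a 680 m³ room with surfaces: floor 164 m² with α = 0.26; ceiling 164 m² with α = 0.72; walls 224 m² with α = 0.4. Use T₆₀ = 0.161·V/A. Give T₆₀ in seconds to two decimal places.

Total absorption A = 164·0.26 + 164·0.72 + 224·0.4 = 250.32 m² sabins.
T₆₀ = 0.161 × 680 / 250.32 = 0.437 s.

0.44 s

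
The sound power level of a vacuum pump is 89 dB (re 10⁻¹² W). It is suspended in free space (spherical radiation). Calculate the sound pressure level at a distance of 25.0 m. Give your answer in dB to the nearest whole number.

50 dB

Free-field spherical radiation: L_p = L_w − 10·log₁₀(4π·r²), r = 25.0 m.
4π·r² = 7854 m², 10·log₁₀ of that is 38.951 dB.
L_p = 89 − 38.951 = 50.05 dB.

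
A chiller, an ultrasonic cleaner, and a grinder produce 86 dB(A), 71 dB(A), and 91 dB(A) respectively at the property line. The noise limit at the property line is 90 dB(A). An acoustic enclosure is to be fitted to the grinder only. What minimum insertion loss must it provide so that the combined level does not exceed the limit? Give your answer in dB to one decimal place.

The untreated sources together contribute 10^(86/10) + 10^(71/10) = 4.107e+08, i.e. 86.14 dB(A).
The limit corresponds to 10^(90/10) = 1.000e+09; subtracting the fixed part leaves 5.893e+08 for the grinder, i.e. 87.70 dB(A).
So the grinder must be reduced from 91 to 87.70 dB(A): IL = 3.30 dB.

3.3 dB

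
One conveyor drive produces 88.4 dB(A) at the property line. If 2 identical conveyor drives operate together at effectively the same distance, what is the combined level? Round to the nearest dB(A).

91 dB(A)

N identical incoherent sources raise the level by 10·log₁₀ N.
L_total = 88.4 + 10·log₁₀(2) = 88.4 + 3.010 = 91.41 dB(A).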